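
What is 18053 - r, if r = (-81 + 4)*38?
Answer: 20979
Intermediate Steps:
r = -2926 (r = -77*38 = -2926)
18053 - r = 18053 - 1*(-2926) = 18053 + 2926 = 20979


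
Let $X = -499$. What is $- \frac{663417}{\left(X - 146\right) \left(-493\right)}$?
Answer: $- \frac{221139}{105995} \approx -2.0863$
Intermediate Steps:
$- \frac{663417}{\left(X - 146\right) \left(-493\right)} = - \frac{663417}{\left(-499 - 146\right) \left(-493\right)} = - \frac{663417}{\left(-645\right) \left(-493\right)} = - \frac{663417}{317985} = \left(-663417\right) \frac{1}{317985} = - \frac{221139}{105995}$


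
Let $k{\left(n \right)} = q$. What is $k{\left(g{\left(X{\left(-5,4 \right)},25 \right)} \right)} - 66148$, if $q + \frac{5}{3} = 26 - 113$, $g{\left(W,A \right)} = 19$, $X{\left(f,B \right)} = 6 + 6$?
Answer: $- \frac{198710}{3} \approx -66237.0$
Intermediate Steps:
$X{\left(f,B \right)} = 12$
$q = - \frac{266}{3}$ ($q = - \frac{5}{3} + \left(26 - 113\right) = - \frac{5}{3} - 87 = - \frac{266}{3} \approx -88.667$)
$k{\left(n \right)} = - \frac{266}{3}$
$k{\left(g{\left(X{\left(-5,4 \right)},25 \right)} \right)} - 66148 = - \frac{266}{3} - 66148 = - \frac{198710}{3}$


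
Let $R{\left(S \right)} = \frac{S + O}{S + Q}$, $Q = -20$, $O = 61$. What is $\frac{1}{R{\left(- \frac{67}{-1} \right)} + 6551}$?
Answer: $\frac{47}{308025} \approx 0.00015259$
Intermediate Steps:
$R{\left(S \right)} = \frac{61 + S}{-20 + S}$ ($R{\left(S \right)} = \frac{S + 61}{S - 20} = \frac{61 + S}{-20 + S}$)
$\frac{1}{R{\left(- \frac{67}{-1} \right)} + 6551} = \frac{1}{\frac{61 - \frac{67}{-1}}{-20 - \frac{67}{-1}} + 6551} = \frac{1}{\frac{61 - -67}{-20 - -67} + 6551} = \frac{1}{\frac{61 + 67}{-20 + 67} + 6551} = \frac{1}{\frac{1}{47} \cdot 128 + 6551} = \frac{1}{\frac{128}{47} + 6551} = \frac{1}{\frac{308025}{47}} = \frac{47}{308025}$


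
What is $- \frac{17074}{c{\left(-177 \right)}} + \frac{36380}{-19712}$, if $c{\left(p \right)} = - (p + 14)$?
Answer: $- \frac{85623157}{803264} \approx -106.59$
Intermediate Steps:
$c{\left(p \right)} = -14 - p$ ($c{\left(p \right)} = - (14 + p) = -14 - p$)
$- \frac{17074}{c{\left(-177 \right)}} + \frac{36380}{-19712} = - \frac{17074}{-14 - -177} + \frac{36380}{-19712} = - \frac{17074}{-14 + 177} + 36380 \left(- \frac{1}{19712}\right) = - \frac{17074}{163} - \frac{9095}{4928} = - \frac{85623157}{803264}$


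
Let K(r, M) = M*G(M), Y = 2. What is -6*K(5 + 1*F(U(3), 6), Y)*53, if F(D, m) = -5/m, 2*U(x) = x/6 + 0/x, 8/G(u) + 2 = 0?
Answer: 2544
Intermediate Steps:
G(u) = -4 (G(u) = 8/(-2 + 0) = 8/(-2) = 8*(-½) = -4)
U(x) = x/12 (U(x) = (x/6 + 0/x)/2 = (x*(⅙) + 0)/2 = (x/6 + 0)/2 = (x/6)/2 = x/12)
K(r, M) = -4*M (K(r, M) = M*(-4) = -4*M)
-6*K(5 + 1*F(U(3), 6), Y)*53 = -(-24)*2*53 = -6*(-8)*53 = 48*53 = 2544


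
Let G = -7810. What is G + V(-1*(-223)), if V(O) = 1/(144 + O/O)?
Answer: -1132449/145 ≈ -7810.0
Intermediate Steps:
V(O) = 1/145 (V(O) = 1/(144 + 1) = 1/145)
G + V(-1*(-223)) = -7810 + 1/145 = -1132449/145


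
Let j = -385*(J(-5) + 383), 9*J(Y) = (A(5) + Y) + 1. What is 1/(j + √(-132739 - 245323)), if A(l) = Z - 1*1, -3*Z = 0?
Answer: -5963265/878053075961 - 81*I*√378062/1756106151922 ≈ -6.7915e-6 - 2.8361e-8*I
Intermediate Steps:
Z = 0 (Z = -⅓*0 = 0)
A(l) = -1 (A(l) = 0 - 1*1 = 0 - 1 = -1)
J(Y) = Y/9 (J(Y) = ((-1 + Y) + 1)/9 = Y/9)
j = -1325170/9 (j = -385*((⅑)*(-5) + 383) = -385*(-5/9 + 383) = -385*3442/9 = -1325170/9 ≈ -1.4724e+5)
1/(j + √(-132739 - 245323)) = 1/(-1325170/9 + √(-132739 - 245323)) = 1/(-1325170/9 + √(-378062)) = 1/(-1325170/9 + I*√378062)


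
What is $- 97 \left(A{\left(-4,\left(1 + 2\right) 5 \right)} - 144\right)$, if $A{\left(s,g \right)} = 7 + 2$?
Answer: $13095$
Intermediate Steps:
$A{\left(s,g \right)} = 9$
$- 97 \left(A{\left(-4,\left(1 + 2\right) 5 \right)} - 144\right) = - 97 \left(9 - 144\right) = \left(-97\right) \left(-135\right) = 13095$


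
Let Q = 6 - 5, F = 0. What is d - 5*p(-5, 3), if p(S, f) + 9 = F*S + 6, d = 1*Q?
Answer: 16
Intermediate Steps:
Q = 1
d = 1 (d = 1*1 = 1)
p(S, f) = -3 (p(S, f) = -9 + (0*S + 6) = -9 + (0 + 6) = -9 + 6 = -3)
d - 5*p(-5, 3) = 1 - 5*(-3) = 1 + 15 = 16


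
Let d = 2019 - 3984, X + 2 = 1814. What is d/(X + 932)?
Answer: -1965/2744 ≈ -0.71611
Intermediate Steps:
X = 1812 (X = -2 + 1814 = 1812)
d = -1965
d/(X + 932) = -1965/(1812 + 932) = -1965/2744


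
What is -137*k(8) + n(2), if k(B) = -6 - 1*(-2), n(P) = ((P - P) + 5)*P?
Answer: 558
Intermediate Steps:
n(P) = 5*P (n(P) = (0 + 5)*P = 5*P)
k(B) = -4 (k(B) = -6 + 2 = -4)
-137*k(8) + n(2) = -137*(-4) + 5*2 = 548 + 10 = 558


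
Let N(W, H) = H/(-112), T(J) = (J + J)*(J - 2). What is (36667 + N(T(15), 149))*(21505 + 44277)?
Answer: 135068700505/56 ≈ 2.4119e+9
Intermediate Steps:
T(J) = 2*J*(-2 + J) (T(J) = (2*J)*(-2 + J) = 2*J*(-2 + J))
N(W, H) = -H/112 (N(W, H) = H*(-1/112) = -H/112)
(36667 + N(T(15), 149))*(21505 + 44277) = (36667 - 1/112*149)*(21505 + 44277) = (36667 - 149/112)*65782 = (4106555/112)*65782 = 135068700505/56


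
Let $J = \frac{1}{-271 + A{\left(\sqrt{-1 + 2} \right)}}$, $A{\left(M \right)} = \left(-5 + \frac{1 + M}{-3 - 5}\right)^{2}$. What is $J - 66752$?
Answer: $- \frac{259999056}{3895} \approx -66752.0$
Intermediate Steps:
$A{\left(M \right)} = \left(- \frac{41}{8} - \frac{M}{8}\right)^{2}$ ($A{\left(M \right)} = \left(-5 + \frac{1 + M}{-8}\right)^{2} = \left(-5 + \left(1 + M\right) \left(- \frac{1}{8}\right)\right)^{2} = \left(-5 - \left(\frac{1}{8} + \frac{M}{8}\right)\right)^{2} = \left(- \frac{41}{8} - \frac{M}{8}\right)^{2}$)
$J = - \frac{16}{3895}$ ($J = \frac{1}{-271 + \frac{\left(41 + \sqrt{-1 + 2}\right)^{2}}{64}} = \frac{1}{-271 + \frac{\left(41 + \sqrt{1}\right)^{2}}{64}} = \frac{1}{-271 + \frac{\left(41 + 1\right)^{2}}{64}} = \frac{1}{-271 + \frac{42^{2}}{64}} = \frac{1}{-271 + \frac{1}{64} \cdot 1764} = \frac{1}{-271 + \frac{441}{16}} = \frac{1}{- \frac{3895}{16}} = - \frac{16}{3895} \approx -0.0041078$)
$J - 66752 = - \frac{16}{3895} - 66752 = - \frac{259999056}{3895}$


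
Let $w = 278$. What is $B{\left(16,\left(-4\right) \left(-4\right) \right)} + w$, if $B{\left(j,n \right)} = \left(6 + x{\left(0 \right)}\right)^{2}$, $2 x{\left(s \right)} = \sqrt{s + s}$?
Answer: $314$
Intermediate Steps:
$x{\left(s \right)} = \frac{\sqrt{2} \sqrt{s}}{2}$ ($x{\left(s \right)} = \frac{\sqrt{s + s}}{2} = \frac{\sqrt{2 s}}{2} = \frac{\sqrt{2} \sqrt{s}}{2}$)
$B{\left(j,n \right)} = 36$ ($B{\left(j,n \right)} = \left(6 + \frac{\sqrt{2} \sqrt{0}}{2}\right)^{2} = \left(6 + \frac{1}{2} \sqrt{2} \cdot 0\right)^{2} = \left(6 + 0\right)^{2} = 6^{2} = 36$)
$B{\left(16,\left(-4\right) \left(-4\right) \right)} + w = 36 + 278 = 314$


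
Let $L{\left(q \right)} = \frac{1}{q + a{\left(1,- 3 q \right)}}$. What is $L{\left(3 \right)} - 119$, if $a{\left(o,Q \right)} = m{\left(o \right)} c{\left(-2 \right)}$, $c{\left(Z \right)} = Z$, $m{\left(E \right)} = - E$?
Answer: $- \frac{594}{5} \approx -118.8$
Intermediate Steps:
$a{\left(o,Q \right)} = 2 o$ ($a{\left(o,Q \right)} = - o \left(-2\right) = 2 o$)
$L{\left(q \right)} = \frac{1}{2 + q}$ ($L{\left(q \right)} = \frac{1}{q + 2 \cdot 1} = \frac{1}{q + 2} = \frac{1}{2 + q}$)
$L{\left(3 \right)} - 119 = \frac{1}{2 + 3} - 119 = \frac{1}{5} - 119 = - \frac{594}{5}$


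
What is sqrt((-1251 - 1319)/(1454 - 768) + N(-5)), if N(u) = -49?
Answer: 2*I*sqrt(31661)/49 ≈ 7.2627*I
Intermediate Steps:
sqrt((-1251 - 1319)/(1454 - 768) + N(-5)) = sqrt((-1251 - 1319)/(1454 - 768) - 49) = sqrt(-2570/686 - 49) = sqrt(-2570*1/686 - 49) = sqrt(-1285/343 - 49) = sqrt(-18092/343) = 2*I*sqrt(31661)/49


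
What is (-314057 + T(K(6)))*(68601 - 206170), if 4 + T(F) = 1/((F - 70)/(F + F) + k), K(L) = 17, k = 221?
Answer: 322352930889503/7461 ≈ 4.3205e+10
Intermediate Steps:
T(F) = -4 + 1/(221 + (-70 + F)/(2*F)) (T(F) = -4 + 1/((F - 70)/(F + F) + 221) = -4 + 1/((-70 + F)/((2*F)) + 221) = -4 + 1/((-70 + F)*(1/(2*F)) + 221) = -4 + 1/((-70 + F)/(2*F) + 221) = -4 + 1/(221 + (-70 + F)/(2*F)))
(-314057 + T(K(6)))*(68601 - 206170) = (-314057 + 10*(28 - 177*17)/(-70 + 443*17))*(68601 - 206170) = (-314057 + 10*(28 - 3009)/(-70 + 7531))*(-137569) = (-314057 + 10*(-2981)/7461)*(-137569) = (-314057 + 10*(1/7461)*(-2981))*(-137569) = (-314057 - 29810/7461)*(-137569) = -2343209087/7461*(-137569) = 322352930889503/7461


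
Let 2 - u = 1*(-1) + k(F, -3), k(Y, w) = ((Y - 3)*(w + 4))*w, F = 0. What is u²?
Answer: 36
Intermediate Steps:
k(Y, w) = w*(-3 + Y)*(4 + w) (k(Y, w) = ((-3 + Y)*(4 + w))*w = w*(-3 + Y)*(4 + w))
u = -6 (u = 2 - (1*(-1) - 3*(-12 - 3*(-3) + 4*0 + 0*(-3))) = 2 - (-1 - 3*(-12 + 9 + 0 + 0)) = 2 - (-1 - 3*(-3)) = 2 - (-1 + 9) = 2 - 1*8 = 2 - 8 = -6)
u² = (-6)² = 36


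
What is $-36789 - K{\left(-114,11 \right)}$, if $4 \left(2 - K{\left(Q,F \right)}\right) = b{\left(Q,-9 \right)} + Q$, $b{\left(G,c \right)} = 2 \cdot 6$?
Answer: $- \frac{73633}{2} \approx -36817.0$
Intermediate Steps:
$b{\left(G,c \right)} = 12$
$K{\left(Q,F \right)} = -1 - \frac{Q}{4}$ ($K{\left(Q,F \right)} = 2 - \frac{12 + Q}{4} = 2 - \left(3 + \frac{Q}{4}\right) = -1 - \frac{Q}{4}$)
$-36789 - K{\left(-114,11 \right)} = -36789 - \left(-1 - - \frac{57}{2}\right) = -36789 - \left(-1 + \frac{57}{2}\right) = -36789 - \frac{55}{2} = - \frac{73633}{2}$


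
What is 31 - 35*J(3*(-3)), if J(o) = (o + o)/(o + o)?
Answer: -4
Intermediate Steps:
J(o) = 1 (J(o) = (2*o)/((2*o)) = (2*o)*(1/(2*o)) = 1)
31 - 35*J(3*(-3)) = 31 - 35*1 = 31 - 35 = -4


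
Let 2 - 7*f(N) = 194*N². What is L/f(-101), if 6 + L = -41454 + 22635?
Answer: 43925/659664 ≈ 0.066587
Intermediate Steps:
f(N) = 2/7 - 194*N²/7
L = -18825 (L = -6 + (-41454 + 22635) = -6 - 18819 = -18825)
L/f(-101) = -18825/(2/7 - 194/7*(-101)²) = -18825/(2/7 - 194/7*10201) = -18825/(2/7 - 1978994/7) = -18825/(-1978992/7) = -18825*(-7/1978992) = 43925/659664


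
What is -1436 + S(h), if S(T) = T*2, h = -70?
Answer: -1576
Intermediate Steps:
S(T) = 2*T
-1436 + S(h) = -1436 + 2*(-70) = -1436 - 140 = -1576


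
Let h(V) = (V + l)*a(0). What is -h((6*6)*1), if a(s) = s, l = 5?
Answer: 0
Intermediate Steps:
h(V) = 0 (h(V) = (V + 5)*0 = (5 + V)*0 = 0)
-h((6*6)*1) = -1*0 = 0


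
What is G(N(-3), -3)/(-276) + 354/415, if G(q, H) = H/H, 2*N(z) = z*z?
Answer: 97289/114540 ≈ 0.84939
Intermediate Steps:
N(z) = z²/2 (N(z) = (z*z)/2 = z²/2)
G(q, H) = 1
G(N(-3), -3)/(-276) + 354/415 = 1/(-276) + 354/415 = 1*(-1/276) + 354*(1/415) = -1/276 + 354/415 = 97289/114540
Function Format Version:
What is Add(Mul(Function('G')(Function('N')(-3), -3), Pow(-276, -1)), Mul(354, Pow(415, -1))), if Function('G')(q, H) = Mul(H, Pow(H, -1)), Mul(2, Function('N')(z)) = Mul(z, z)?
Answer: Rational(97289, 114540) ≈ 0.84939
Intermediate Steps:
Function('N')(z) = Mul(Rational(1, 2), Pow(z, 2)) (Function('N')(z) = Mul(Rational(1, 2), Mul(z, z)) = Mul(Rational(1, 2), Pow(z, 2)))
Function('G')(q, H) = 1
Add(Mul(Function('G')(Function('N')(-3), -3), Pow(-276, -1)), Mul(354, Pow(415, -1))) = Add(Mul(1, Pow(-276, -1)), Mul(354, Pow(415, -1))) = Add(Mul(1, Rational(-1, 276)), Mul(354, Rational(1, 415))) = Add(Rational(-1, 276), Rational(354, 415)) = Rational(97289, 114540)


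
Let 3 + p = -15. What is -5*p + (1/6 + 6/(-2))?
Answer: 523/6 ≈ 87.167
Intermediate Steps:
p = -18 (p = -3 - 15 = -18)
-5*p + (1/6 + 6/(-2)) = -5*(-18) + (1/6 + 6/(-2)) = 90 + (1*(1/6) + 6*(-1/2)) = 90 + (1/6 - 3) = 90 - 17/6 = 523/6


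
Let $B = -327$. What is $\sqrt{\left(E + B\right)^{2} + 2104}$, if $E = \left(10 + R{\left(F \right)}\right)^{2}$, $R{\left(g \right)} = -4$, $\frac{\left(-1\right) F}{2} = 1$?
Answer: $\sqrt{86785} \approx 294.59$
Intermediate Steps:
$F = -2$ ($F = \left(-2\right) 1 = -2$)
$E = 36$ ($E = \left(10 - 4\right)^{2} = 6^{2} = 36$)
$\sqrt{\left(E + B\right)^{2} + 2104} = \sqrt{\left(36 - 327\right)^{2} + 2104} = \sqrt{\left(-291\right)^{2} + 2104} = \sqrt{84681 + 2104} = \sqrt{86785}$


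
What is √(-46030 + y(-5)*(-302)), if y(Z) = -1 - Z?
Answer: I*√47238 ≈ 217.34*I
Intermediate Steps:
√(-46030 + y(-5)*(-302)) = √(-46030 + (-1 - 1*(-5))*(-302)) = √(-46030 + (-1 + 5)*(-302)) = √(-46030 + 4*(-302)) = √(-46030 - 1208) = √(-47238) = I*√47238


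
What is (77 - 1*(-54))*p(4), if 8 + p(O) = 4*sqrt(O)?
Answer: 0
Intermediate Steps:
p(O) = -8 + 4*sqrt(O)
(77 - 1*(-54))*p(4) = (77 - 1*(-54))*(-8 + 4*sqrt(4)) = (77 + 54)*(-8 + 4*2) = 131*(-8 + 8) = 131*0 = 0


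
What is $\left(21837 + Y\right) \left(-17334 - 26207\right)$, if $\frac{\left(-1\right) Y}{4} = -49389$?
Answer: $-9552590613$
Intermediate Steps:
$Y = 197556$ ($Y = \left(-4\right) \left(-49389\right) = 197556$)
$\left(21837 + Y\right) \left(-17334 - 26207\right) = \left(21837 + 197556\right) \left(-17334 - 26207\right) = 219393 \left(-43541\right) = -9552590613$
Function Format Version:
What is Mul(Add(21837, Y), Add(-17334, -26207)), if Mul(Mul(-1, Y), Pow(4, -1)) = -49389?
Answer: -9552590613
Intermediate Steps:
Y = 197556 (Y = Mul(-4, -49389) = 197556)
Mul(Add(21837, Y), Add(-17334, -26207)) = Mul(Add(21837, 197556), Add(-17334, -26207)) = Mul(219393, -43541) = -9552590613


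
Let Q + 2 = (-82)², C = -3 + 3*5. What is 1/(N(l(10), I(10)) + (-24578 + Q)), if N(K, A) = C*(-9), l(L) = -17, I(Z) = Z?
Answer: -1/17964 ≈ -5.5667e-5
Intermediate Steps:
C = 12 (C = -3 + 15 = 12)
Q = 6722 (Q = -2 + (-82)² = -2 + 6724 = 6722)
N(K, A) = -108 (N(K, A) = 12*(-9) = -108)
1/(N(l(10), I(10)) + (-24578 + Q)) = 1/(-108 + (-24578 + 6722)) = 1/(-108 - 17856) = 1/(-17964) = -1/17964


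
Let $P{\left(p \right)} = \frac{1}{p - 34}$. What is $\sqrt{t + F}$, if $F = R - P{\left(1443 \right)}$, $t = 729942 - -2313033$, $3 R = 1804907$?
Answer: $\frac{\sqrt{65120186767695}}{4227} \approx 1909.1$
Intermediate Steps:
$R = \frac{1804907}{3}$ ($R = \frac{1}{3} \cdot 1804907 = \frac{1804907}{3} \approx 6.0164 \cdot 10^{5}$)
$t = 3042975$ ($t = 729942 + 2313033 = 3042975$)
$P{\left(p \right)} = \frac{1}{-34 + p}$
$F = \frac{2543113960}{4227}$ ($F = \frac{1804907}{3} - \frac{1}{-34 + 1443} = \frac{1804907}{3} - \frac{1}{1409} = \frac{2543113960}{4227} \approx 6.0164 \cdot 10^{5}$)
$\sqrt{t + F} = \sqrt{3042975 + \frac{2543113960}{4227}} = \sqrt{\frac{15405769285}{4227}} = \frac{\sqrt{65120186767695}}{4227}$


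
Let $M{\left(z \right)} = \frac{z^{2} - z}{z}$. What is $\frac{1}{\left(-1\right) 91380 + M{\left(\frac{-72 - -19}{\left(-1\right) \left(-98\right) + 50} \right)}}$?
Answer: $- \frac{148}{13524441} \approx -1.0943 \cdot 10^{-5}$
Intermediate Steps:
$M{\left(z \right)} = \frac{z^{2} - z}{z}$
$\frac{1}{\left(-1\right) 91380 + M{\left(\frac{-72 - -19}{\left(-1\right) \left(-98\right) + 50} \right)}} = \frac{1}{\left(-1\right) 91380 - \left(1 - \frac{-72 - -19}{\left(-1\right) \left(-98\right) + 50}\right)} = \frac{1}{-91380 - \left(1 - \frac{-72 + \left(-9 + 28\right)}{98 + 50}\right)} = \frac{1}{-91380 - \left(1 - \frac{-72 + 19}{148}\right)} = \frac{1}{-91380 - \frac{201}{148}} = \frac{1}{- \frac{13524441}{148}} = - \frac{148}{13524441}$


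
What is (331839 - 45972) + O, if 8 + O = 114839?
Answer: 400698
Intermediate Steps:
O = 114831 (O = -8 + 114839 = 114831)
(331839 - 45972) + O = (331839 - 45972) + 114831 = 285867 + 114831 = 400698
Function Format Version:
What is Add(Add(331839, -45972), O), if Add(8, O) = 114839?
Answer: 400698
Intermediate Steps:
O = 114831 (O = Add(-8, 114839) = 114831)
Add(Add(331839, -45972), O) = Add(Add(331839, -45972), 114831) = Add(285867, 114831) = 400698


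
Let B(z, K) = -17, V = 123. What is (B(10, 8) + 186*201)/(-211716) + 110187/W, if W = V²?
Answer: 2529221699/355894596 ≈ 7.1067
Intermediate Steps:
W = 15129 (W = 123² = 15129)
(B(10, 8) + 186*201)/(-211716) + 110187/W = (-17 + 186*201)/(-211716) + 110187/15129 = (-17 + 37386)*(-1/211716) + 110187*(1/15129) = 37369*(-1/211716) + 12243/1681 = -37369/211716 + 12243/1681 = 2529221699/355894596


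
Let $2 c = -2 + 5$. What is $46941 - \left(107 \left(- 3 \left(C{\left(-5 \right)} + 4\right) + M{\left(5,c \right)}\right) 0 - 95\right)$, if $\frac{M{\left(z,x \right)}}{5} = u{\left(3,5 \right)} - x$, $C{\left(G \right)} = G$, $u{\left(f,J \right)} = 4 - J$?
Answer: $47036$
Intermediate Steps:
$c = \frac{3}{2}$ ($c = \frac{-2 + 5}{2} = \frac{1}{2} \cdot 3 = \frac{3}{2} \approx 1.5$)
$M{\left(z,x \right)} = -5 - 5 x$ ($M{\left(z,x \right)} = 5 \left(\left(4 - 5\right) - x\right) = 5 \left(-1 - x\right) = -5 - 5 x$)
$46941 - \left(107 \left(- 3 \left(C{\left(-5 \right)} + 4\right) + M{\left(5,c \right)}\right) 0 - 95\right) = 46941 - \left(107 \left(- 3 \left(-5 + 4\right) - \frac{25}{2}\right) 0 - 95\right) = 46941 - \left(107 \left(\left(-3\right) \left(-1\right) - \frac{25}{2}\right) 0 - 95\right) = 46941 - \left(107 \left(3 - \frac{25}{2}\right) 0 - 95\right) = 46941 - \left(107 \left(\left(- \frac{19}{2}\right) 0\right) - 95\right) = 46941 - \left(107 \cdot 0 - 95\right) = 46941 - \left(0 - 95\right) = 46941 - -95 = 46941 + 95 = 47036$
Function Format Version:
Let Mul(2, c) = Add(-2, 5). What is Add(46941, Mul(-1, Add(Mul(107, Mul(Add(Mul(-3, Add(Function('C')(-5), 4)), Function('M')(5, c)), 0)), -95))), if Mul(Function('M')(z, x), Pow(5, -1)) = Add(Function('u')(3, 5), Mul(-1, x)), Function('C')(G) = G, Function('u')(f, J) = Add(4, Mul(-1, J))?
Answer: 47036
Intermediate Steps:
c = Rational(3, 2) (c = Mul(Rational(1, 2), Add(-2, 5)) = Mul(Rational(1, 2), 3) = Rational(3, 2) ≈ 1.5000)
Function('M')(z, x) = Add(-5, Mul(-5, x)) (Function('M')(z, x) = Mul(5, Add(Add(4, Mul(-1, 5)), Mul(-1, x))) = Mul(5, Add(Add(4, -5), Mul(-1, x))) = Mul(5, Add(-1, Mul(-1, x))) = Add(-5, Mul(-5, x)))
Add(46941, Mul(-1, Add(Mul(107, Mul(Add(Mul(-3, Add(Function('C')(-5), 4)), Function('M')(5, c)), 0)), -95))) = Add(46941, Mul(-1, Add(Mul(107, Mul(Add(Mul(-3, Add(-5, 4)), Add(-5, Mul(-5, Rational(3, 2)))), 0)), -95))) = Add(46941, Mul(-1, Add(Mul(107, Mul(Add(Mul(-3, -1), Add(-5, Rational(-15, 2))), 0)), -95))) = Add(46941, Mul(-1, Add(Mul(107, Mul(Add(3, Rational(-25, 2)), 0)), -95))) = Add(46941, Mul(-1, Add(Mul(107, Mul(Rational(-19, 2), 0)), -95))) = Add(46941, Mul(-1, Add(Mul(107, 0), -95))) = Add(46941, Mul(-1, Add(0, -95))) = Add(46941, Mul(-1, -95)) = Add(46941, 95) = 47036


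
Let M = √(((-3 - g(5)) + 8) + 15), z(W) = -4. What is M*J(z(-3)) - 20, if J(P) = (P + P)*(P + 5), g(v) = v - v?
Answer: -20 - 16*√5 ≈ -55.777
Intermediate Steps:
g(v) = 0
J(P) = 2*P*(5 + P) (J(P) = (2*P)*(5 + P) = 2*P*(5 + P))
M = 2*√5 (M = √(((-3 - 1*0) + 8) + 15) = √(((-3 + 0) + 8) + 15) = √((-3 + 8) + 15) = √(5 + 15) = √20 = 2*√5 ≈ 4.4721)
M*J(z(-3)) - 20 = (2*√5)*(2*(-4)*(5 - 4)) - 20 = (2*√5)*(2*(-4)*1) - 20 = (2*√5)*(-8) - 20 = -16*√5 - 20 = -20 - 16*√5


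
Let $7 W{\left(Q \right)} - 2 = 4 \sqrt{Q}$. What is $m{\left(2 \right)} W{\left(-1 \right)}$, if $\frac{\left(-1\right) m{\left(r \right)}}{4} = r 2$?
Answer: $- \frac{32}{7} - \frac{64 i}{7} \approx -4.5714 - 9.1429 i$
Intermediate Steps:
$W{\left(Q \right)} = \frac{2}{7} + \frac{4 \sqrt{Q}}{7}$
$m{\left(r \right)} = - 8 r$ ($m{\left(r \right)} = - 4 r 2 = - 4 \cdot 2 r = - 8 r$)
$m{\left(2 \right)} W{\left(-1 \right)} = \left(-8\right) 2 \left(\frac{2}{7} + \frac{4 \sqrt{-1}}{7}\right) = - 16 \left(\frac{2}{7} + \frac{4 i}{7}\right) = - \frac{32}{7} - \frac{64 i}{7}$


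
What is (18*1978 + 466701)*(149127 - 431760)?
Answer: -141967969065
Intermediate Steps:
(18*1978 + 466701)*(149127 - 431760) = (35604 + 466701)*(-282633) = 502305*(-282633) = -141967969065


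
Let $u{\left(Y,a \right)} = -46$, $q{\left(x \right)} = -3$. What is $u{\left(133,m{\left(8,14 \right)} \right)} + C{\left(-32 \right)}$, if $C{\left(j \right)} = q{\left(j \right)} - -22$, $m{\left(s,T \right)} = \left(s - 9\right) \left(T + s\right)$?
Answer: $-27$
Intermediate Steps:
$m{\left(s,T \right)} = \left(-9 + s\right) \left(T + s\right)$
$C{\left(j \right)} = 19$ ($C{\left(j \right)} = -3 - -22 = -3 + 22 = 19$)
$u{\left(133,m{\left(8,14 \right)} \right)} + C{\left(-32 \right)} = -46 + 19 = -27$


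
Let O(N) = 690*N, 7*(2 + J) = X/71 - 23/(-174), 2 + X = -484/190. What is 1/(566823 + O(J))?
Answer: 273847/154846708462 ≈ 1.7685e-6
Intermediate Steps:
X = -432/95 (X = -2 - 484/190 = -2 - 484*1/190 = -2 - 242/95 = -432/95 ≈ -4.5474)
J = -16350853/8215410 (J = -2 + (-432/95/71 - 23/(-174))/7 = -2 + (-432/95*1/71 - 23*(-1/174))/7 = -2 + (-432/6745 + 23/174)/7 = -2 + (⅐)*(79967/1173630) = -2 + 79967/8215410 = -16350853/8215410 ≈ -1.9903)
1/(566823 + O(J)) = 1/(566823 + 690*(-16350853/8215410)) = 1/(566823 - 376069619/273847) = 1/(154846708462/273847) = 273847/154846708462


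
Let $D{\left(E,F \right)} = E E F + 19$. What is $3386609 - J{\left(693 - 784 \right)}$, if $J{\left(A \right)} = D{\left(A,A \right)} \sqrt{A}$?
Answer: $3386609 + 753552 i \sqrt{91} \approx 3.3866 \cdot 10^{6} + 7.1884 \cdot 10^{6} i$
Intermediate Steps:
$D{\left(E,F \right)} = 19 + F E^{2}$ ($D{\left(E,F \right)} = E^{2} F + 19 = F E^{2} + 19 = 19 + F E^{2}$)
$J{\left(A \right)} = \sqrt{A} \left(19 + A^{3}\right)$ ($J{\left(A \right)} = \left(19 + A A^{2}\right) \sqrt{A} = \left(19 + A^{3}\right) \sqrt{A} = \sqrt{A} \left(19 + A^{3}\right)$)
$3386609 - J{\left(693 - 784 \right)} = 3386609 - \sqrt{693 - 784} \left(19 + \left(693 - 784\right)^{3}\right) = 3386609 - \sqrt{-91} \left(19 + \left(-91\right)^{3}\right) = 3386609 - i \sqrt{91} \left(19 - 753571\right) = 3386609 - i \sqrt{91} \left(-753552\right) = 3386609 - - 753552 i \sqrt{91} = 3386609 + 753552 i \sqrt{91}$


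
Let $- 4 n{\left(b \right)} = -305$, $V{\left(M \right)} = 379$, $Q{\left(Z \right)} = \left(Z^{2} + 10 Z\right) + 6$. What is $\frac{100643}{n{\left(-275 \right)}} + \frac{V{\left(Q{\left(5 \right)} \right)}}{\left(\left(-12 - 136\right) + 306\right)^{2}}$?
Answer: $\frac{10049923003}{7614020} \approx 1319.9$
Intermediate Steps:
$Q{\left(Z \right)} = 6 + Z^{2} + 10 Z$
$n{\left(b \right)} = \frac{305}{4}$ ($n{\left(b \right)} = \left(- \frac{1}{4}\right) \left(-305\right) = \frac{305}{4}$)
$\frac{100643}{n{\left(-275 \right)}} + \frac{V{\left(Q{\left(5 \right)} \right)}}{\left(\left(-12 - 136\right) + 306\right)^{2}} = \frac{100643}{\frac{305}{4}} + \frac{379}{\left(\left(-12 - 136\right) + 306\right)^{2}} = 100643 \cdot \frac{4}{305} + \frac{379}{\left(-148 + 306\right)^{2}} = \frac{402572}{305} + \frac{379}{158^{2}} = \frac{402572}{305} + \frac{379}{24964} = \frac{10049923003}{7614020}$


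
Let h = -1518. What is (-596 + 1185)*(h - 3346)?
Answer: -2864896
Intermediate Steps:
(-596 + 1185)*(h - 3346) = (-596 + 1185)*(-1518 - 3346) = 589*(-4864) = -2864896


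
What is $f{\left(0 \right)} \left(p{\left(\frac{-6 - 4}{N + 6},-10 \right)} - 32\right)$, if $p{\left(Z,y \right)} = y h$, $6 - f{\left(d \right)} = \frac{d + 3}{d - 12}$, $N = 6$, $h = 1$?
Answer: $- \frac{525}{2} \approx -262.5$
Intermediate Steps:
$f{\left(d \right)} = 6 - \frac{3 + d}{-12 + d}$ ($f{\left(d \right)} = 6 - \frac{d + 3}{d - 12} = 6 - \frac{3 + d}{-12 + d}$)
$p{\left(Z,y \right)} = y$ ($p{\left(Z,y \right)} = y 1 = y$)
$f{\left(0 \right)} \left(p{\left(\frac{-6 - 4}{N + 6},-10 \right)} - 32\right) = \frac{5 \left(-15 + 0\right)}{-12 + 0} \left(-10 - 32\right) = 5 \frac{1}{-12} \left(-15\right) \left(-42\right) = 5 \left(- \frac{1}{12}\right) \left(-15\right) \left(-42\right) = \frac{25}{4} \left(-42\right) = - \frac{525}{2}$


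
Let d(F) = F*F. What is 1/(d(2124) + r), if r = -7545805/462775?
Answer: 92555/417548896519 ≈ 2.2166e-7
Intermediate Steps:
d(F) = F²
r = -1509161/92555 (r = -7545805*1/462775 = -1509161/92555 ≈ -16.306)
1/(d(2124) + r) = 1/(2124² - 1509161/92555) = 1/(4511376 - 1509161/92555) = 1/(417548896519/92555) = 92555/417548896519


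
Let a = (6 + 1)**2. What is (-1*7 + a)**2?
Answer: 1764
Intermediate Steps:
a = 49 (a = 7**2 = 49)
(-1*7 + a)**2 = (-1*7 + 49)**2 = (-7 + 49)**2 = 42**2 = 1764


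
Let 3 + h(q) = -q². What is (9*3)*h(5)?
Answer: -756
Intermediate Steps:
h(q) = -3 - q²
(9*3)*h(5) = (9*3)*(-3 - 1*5²) = 27*(-3 - 1*25) = 27*(-3 - 25) = 27*(-28) = -756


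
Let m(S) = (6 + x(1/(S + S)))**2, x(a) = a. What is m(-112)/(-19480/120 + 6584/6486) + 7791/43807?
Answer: -17241664082023/383308698680320 ≈ -0.044981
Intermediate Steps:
m(S) = (6 + 1/(2*S))**2 (m(S) = (6 + 1/(S + S))**2 = (6 + 1/(2*S))**2)
m(-112)/(-19480/120 + 6584/6486) + 7791/43807 = ((1/4)*(1 + 12*(-112))**2/(-112)**2)/(-19480/120 + 6584/6486) + 7791/43807 = ((1/4)*(1/12544)*(1 - 1344)**2)/(-19480*1/120 + 6584*(1/6486)) + 7791*(1/43807) = ((1/4)*(1/12544)*(-1343)**2)/(-487/3 + 3292/3243) + 7791/43807 = ((1/4)*(1/12544)*1803649)/(-174385/1081) + 7791/43807 = (1803649/50176)*(-1081/174385) + 7791/43807 = -1949744569/8749941760 + 7791/43807 = -17241664082023/383308698680320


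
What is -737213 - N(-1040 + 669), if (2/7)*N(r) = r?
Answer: -1471829/2 ≈ -7.3591e+5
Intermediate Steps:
N(r) = 7*r/2
-737213 - N(-1040 + 669) = -737213 - 7*(-1040 + 669)/2 = -737213 - 7*(-371)/2 = -737213 - 1*(-2597/2) = -737213 + 2597/2 = -1471829/2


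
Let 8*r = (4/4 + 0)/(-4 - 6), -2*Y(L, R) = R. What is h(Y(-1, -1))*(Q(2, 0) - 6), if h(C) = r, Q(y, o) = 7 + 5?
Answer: -3/40 ≈ -0.075000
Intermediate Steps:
Y(L, R) = -R/2
Q(y, o) = 12
r = -1/80 (r = ((4/4 + 0)/(-4 - 6))/8 = ((4*(1/4) + 0)/(-10))/8 = ((1 + 0)*(-1/10))/8 = (1*(-1/10))/8 = (1/8)*(-1/10) = -1/80 ≈ -0.012500)
h(C) = -1/80
h(Y(-1, -1))*(Q(2, 0) - 6) = -(12 - 6)/80 = -1/80*6 = -3/40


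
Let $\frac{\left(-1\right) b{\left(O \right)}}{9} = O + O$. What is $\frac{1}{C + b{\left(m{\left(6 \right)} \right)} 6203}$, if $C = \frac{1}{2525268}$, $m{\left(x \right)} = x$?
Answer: $- \frac{2525268}{1691737639631} \approx -1.4927 \cdot 10^{-6}$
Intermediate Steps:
$b{\left(O \right)} = - 18 O$ ($b{\left(O \right)} = - 9 \left(O + O\right) = - 9 \cdot 2 O = - 18 O$)
$C = \frac{1}{2525268} \approx 3.96 \cdot 10^{-7}$
$\frac{1}{C + b{\left(m{\left(6 \right)} \right)} 6203} = \frac{1}{\frac{1}{2525268} + \left(-18\right) 6 \cdot 6203} = \frac{1}{\frac{1}{2525268} - 669924} = \frac{1}{- \frac{1691737639631}{2525268}} = - \frac{2525268}{1691737639631}$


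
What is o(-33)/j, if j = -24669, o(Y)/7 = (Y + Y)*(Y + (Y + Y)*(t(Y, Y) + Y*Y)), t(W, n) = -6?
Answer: -3670898/2741 ≈ -1339.3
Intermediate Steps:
o(Y) = 14*Y*(Y + 2*Y*(-6 + Y²)) (o(Y) = 7*((Y + Y)*(Y + (Y + Y)*(-6 + Y*Y))) = 7*((2*Y)*(Y + (2*Y)*(-6 + Y²))) = 7*((2*Y)*(Y + 2*Y*(-6 + Y²))) = 7*(2*Y*(Y + 2*Y*(-6 + Y²))) = 14*Y*(Y + 2*Y*(-6 + Y²)))
o(-33)/j = ((-33)²*(-154 + 28*(-33)²))/(-24669) = (1089*(-154 + 28*1089))*(-1/24669) = (1089*(-154 + 30492))*(-1/24669) = (1089*30338)*(-1/24669) = 33038082*(-1/24669) = -3670898/2741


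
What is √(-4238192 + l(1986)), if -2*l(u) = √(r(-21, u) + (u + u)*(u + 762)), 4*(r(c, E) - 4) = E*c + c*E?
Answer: √(-16952768 - 2*√10894207)/2 ≈ 2059.1*I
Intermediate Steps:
r(c, E) = 4 + E*c/2 (r(c, E) = 4 + (E*c + c*E)/4 = 4 + (E*c + E*c)/4 = 4 + (2*E*c)/4 = 4 + E*c/2)
l(u) = -√(4 - 21*u/2 + 2*u*(762 + u))/2 (l(u) = -√((4 + (½)*u*(-21)) + (u + u)*(u + 762))/2 = -√((4 - 21*u/2) + (2*u)*(762 + u))/2 = -√((4 - 21*u/2) + 2*u*(762 + u))/2 = -√(4 - 21*u/2 + 2*u*(762 + u))/2)
√(-4238192 + l(1986)) = √(-4238192 - √(16 + 8*1986² + 6054*1986)/4) = √(-4238192 - √(16 + 8*3944196 + 12023244)/4) = √(-4238192 - √(16 + 31553568 + 12023244)/4) = √(-4238192 - √10894207/2)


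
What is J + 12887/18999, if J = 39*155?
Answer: 114861842/18999 ≈ 6045.7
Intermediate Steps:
J = 6045
J + 12887/18999 = 6045 + 12887/18999 = 114861842/18999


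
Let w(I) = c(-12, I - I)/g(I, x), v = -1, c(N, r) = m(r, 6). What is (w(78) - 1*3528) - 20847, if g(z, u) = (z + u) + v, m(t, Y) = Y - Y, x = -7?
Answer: -24375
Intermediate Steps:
m(t, Y) = 0
c(N, r) = 0
g(z, u) = -1 + u + z (g(z, u) = (z + u) - 1 = (u + z) - 1 = -1 + u + z)
w(I) = 0 (w(I) = 0/(-1 - 7 + I) = 0/(-8 + I) = 0)
(w(78) - 1*3528) - 20847 = (0 - 1*3528) - 20847 = (0 - 3528) - 20847 = -3528 - 20847 = -24375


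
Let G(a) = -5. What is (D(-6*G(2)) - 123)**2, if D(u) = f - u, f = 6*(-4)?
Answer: 31329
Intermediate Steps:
f = -24
D(u) = -24 - u
(D(-6*G(2)) - 123)**2 = ((-24 - (-6)*(-5)) - 123)**2 = ((-24 - 1*30) - 123)**2 = ((-24 - 30) - 123)**2 = (-54 - 123)**2 = (-177)**2 = 31329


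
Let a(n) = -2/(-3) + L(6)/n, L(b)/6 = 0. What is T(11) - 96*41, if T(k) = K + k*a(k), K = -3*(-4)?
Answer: -11750/3 ≈ -3916.7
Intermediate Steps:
L(b) = 0 (L(b) = 6*0 = 0)
K = 12
a(n) = 2/3 (a(n) = -2/(-3) + 0/n = -2*(-1/3) + 0 = 2/3 + 0 = 2/3)
T(k) = 12 + 2*k/3 (T(k) = 12 + k*(2/3) = 12 + 2*k/3)
T(11) - 96*41 = (12 + (2/3)*11) - 96*41 = (12 + 22/3) - 3936 = 58/3 - 3936 = -11750/3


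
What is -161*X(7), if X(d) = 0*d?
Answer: 0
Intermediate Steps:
X(d) = 0
-161*X(7) = -161*0 = 0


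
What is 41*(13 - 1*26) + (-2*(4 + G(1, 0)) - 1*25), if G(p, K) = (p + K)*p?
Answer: -568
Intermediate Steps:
G(p, K) = p*(K + p) (G(p, K) = (K + p)*p = p*(K + p))
41*(13 - 1*26) + (-2*(4 + G(1, 0)) - 1*25) = 41*(13 - 1*26) + (-2*(4 + 1*(0 + 1)) - 1*25) = 41*(13 - 26) + (-2*(4 + 1*1) - 25) = 41*(-13) + (-2*(4 + 1) - 25) = -533 + (-2*5 - 25) = -533 + (-10 - 25) = -533 - 35 = -568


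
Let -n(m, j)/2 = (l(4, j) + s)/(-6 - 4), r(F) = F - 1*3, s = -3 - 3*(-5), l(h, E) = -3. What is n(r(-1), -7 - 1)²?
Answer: 81/25 ≈ 3.2400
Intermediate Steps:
s = 12 (s = -3 + 15 = 12)
r(F) = -3 + F (r(F) = F - 3 = -3 + F)
n(m, j) = 9/5 (n(m, j) = -2*(-3 + 12)/(-6 - 4) = -18/(-10) = -18*(-1)/10 = -2*(-9/10) = 9/5)
n(r(-1), -7 - 1)² = (9/5)² = 81/25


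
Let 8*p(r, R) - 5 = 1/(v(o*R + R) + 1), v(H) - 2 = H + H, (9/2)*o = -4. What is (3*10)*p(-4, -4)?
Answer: 390/19 ≈ 20.526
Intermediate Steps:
o = -8/9 (o = (2/9)*(-4) = -8/9 ≈ -0.88889)
v(H) = 2 + 2*H (v(H) = 2 + (H + H) = 2 + 2*H)
p(r, R) = 5/8 + 1/(8*(3 + 2*R/9)) (p(r, R) = 5/8 + 1/(8*((2 + 2*(-8*R/9 + R)) + 1)) = 5/8 + 1/(8*((2 + 2*(R/9)) + 1)) = 5/8 + 1/(8*((2 + 2*R/9) + 1)) = 5/8 + 1/(8*(3 + 2*R/9)))
(3*10)*p(-4, -4) = (3*10)*((72 + 5*(-4))/(4*(27 + 2*(-4)))) = 30*((72 - 20)/(4*(27 - 8))) = 30*((¼)*52/19) = 30*((¼)*(1/19)*52) = 30*(13/19) = 390/19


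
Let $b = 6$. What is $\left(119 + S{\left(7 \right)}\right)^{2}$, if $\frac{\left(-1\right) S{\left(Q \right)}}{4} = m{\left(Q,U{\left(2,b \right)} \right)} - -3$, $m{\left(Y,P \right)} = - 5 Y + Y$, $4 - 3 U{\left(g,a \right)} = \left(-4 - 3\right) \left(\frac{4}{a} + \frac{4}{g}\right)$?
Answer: $47961$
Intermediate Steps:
$U{\left(g,a \right)} = \frac{4}{3} + \frac{28}{3 a} + \frac{28}{3 g}$ ($U{\left(g,a \right)} = \frac{4}{3} - \frac{\left(-4 - 3\right) \left(\frac{4}{a} + \frac{4}{g}\right)}{3} = \frac{4}{3} - \frac{\left(-7\right) \left(\frac{4}{a} + \frac{4}{g}\right)}{3} = \frac{4}{3} - \frac{- \frac{28}{a} - \frac{28}{g}}{3} = \frac{4}{3} + \left(\frac{28}{3 a} + \frac{28}{3 g}\right) = \frac{4}{3} + \frac{28}{3 a} + \frac{28}{3 g}$)
$m{\left(Y,P \right)} = - 4 Y$
$S{\left(Q \right)} = -12 + 16 Q$ ($S{\left(Q \right)} = - 4 \left(- 4 Q - -3\right) = - 4 \left(- 4 Q + 3\right) = - 4 \left(3 - 4 Q\right) = -12 + 16 Q$)
$\left(119 + S{\left(7 \right)}\right)^{2} = \left(119 + \left(-12 + 16 \cdot 7\right)\right)^{2} = \left(119 + \left(-12 + 112\right)\right)^{2} = \left(119 + 100\right)^{2} = 219^{2} = 47961$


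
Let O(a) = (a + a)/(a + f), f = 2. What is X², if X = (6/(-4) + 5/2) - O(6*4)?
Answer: 121/169 ≈ 0.71598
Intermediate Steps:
O(a) = 2*a/(2 + a) (O(a) = (a + a)/(a + 2) = (2*a)/(2 + a) = 2*a/(2 + a))
X = -11/13 (X = (6/(-4) + 5/2) - 2*6*4/(2 + 6*4) = (6*(-¼) + 5*(½)) - 2*24/(2 + 24) = (-3/2 + 5/2) - 2*24/26 = 1 - 2*24/26 = 1 - 1*24/13 = 1 - 24/13 = -11/13 ≈ -0.84615)
X² = (-11/13)² = 121/169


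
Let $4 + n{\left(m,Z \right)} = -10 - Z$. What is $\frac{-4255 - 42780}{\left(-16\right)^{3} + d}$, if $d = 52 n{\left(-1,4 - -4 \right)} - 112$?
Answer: $\frac{47035}{5352} \approx 8.7883$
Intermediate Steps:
$n{\left(m,Z \right)} = -14 - Z$ ($n{\left(m,Z \right)} = -4 - \left(10 + Z\right) = -14 - Z$)
$d = -1256$ ($d = 52 \left(-14 - \left(4 - -4\right)\right) - 112 = 52 \left(-14 - \left(4 + 4\right)\right) - 112 = 52 \left(-14 - 8\right) - 112 = 52 \left(-22\right) - 112 = -1144 - 112 = -1256$)
$\frac{-4255 - 42780}{\left(-16\right)^{3} + d} = \frac{-4255 - 42780}{\left(-16\right)^{3} - 1256} = - \frac{47035}{-4096 - 1256} = - \frac{47035}{-5352} = \left(-47035\right) \left(- \frac{1}{5352}\right) = \frac{47035}{5352}$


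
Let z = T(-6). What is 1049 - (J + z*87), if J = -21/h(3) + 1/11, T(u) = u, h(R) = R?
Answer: 17357/11 ≈ 1577.9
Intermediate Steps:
z = -6
J = -76/11 (J = -21/3 + 1/11 = -21*⅓ + 1*(1/11) = -7 + 1/11 = -76/11 ≈ -6.9091)
1049 - (J + z*87) = 1049 - (-76/11 - 6*87) = 1049 - (-76/11 - 522) = 1049 - 1*(-5818/11) = 1049 + 5818/11 = 17357/11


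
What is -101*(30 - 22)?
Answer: -808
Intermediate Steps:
-101*(30 - 22) = -101*8 = -808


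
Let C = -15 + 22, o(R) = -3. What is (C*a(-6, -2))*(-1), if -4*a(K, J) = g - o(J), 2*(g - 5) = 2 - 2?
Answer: 14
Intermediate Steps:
g = 5 (g = 5 + (2 - 2)/2 = 5 + (1/2)*0 = 5 + 0 = 5)
a(K, J) = -2 (a(K, J) = -(5 - 1*(-3))/4 = -(5 + 3)/4 = -1/4*8 = -2)
C = 7
(C*a(-6, -2))*(-1) = (7*(-2))*(-1) = -14*(-1) = 14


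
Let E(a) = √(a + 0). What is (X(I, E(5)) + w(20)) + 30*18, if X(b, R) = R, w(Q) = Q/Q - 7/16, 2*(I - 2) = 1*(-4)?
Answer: 8649/16 + √5 ≈ 542.80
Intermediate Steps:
I = 0 (I = 2 + (1*(-4))/2 = 2 + (½)*(-4) = 2 - 2 = 0)
E(a) = √a
w(Q) = 9/16 (w(Q) = 1 - 7*1/16 = 1 - 7/16 = 9/16)
(X(I, E(5)) + w(20)) + 30*18 = (√5 + 9/16) + 30*18 = (9/16 + √5) + 540 = 8649/16 + √5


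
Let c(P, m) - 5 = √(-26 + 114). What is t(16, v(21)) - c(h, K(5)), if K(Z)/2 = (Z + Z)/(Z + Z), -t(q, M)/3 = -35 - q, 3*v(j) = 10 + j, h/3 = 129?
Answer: 148 - 2*√22 ≈ 138.62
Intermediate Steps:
h = 387 (h = 3*129 = 387)
v(j) = 10/3 + j/3 (v(j) = (10 + j)/3 = 10/3 + j/3)
t(q, M) = 105 + 3*q (t(q, M) = -3*(-35 - q) = 105 + 3*q)
K(Z) = 2 (K(Z) = 2*((Z + Z)/(Z + Z)) = 2*((2*Z)/((2*Z))) = 2*((2*Z)*(1/(2*Z))) = 2*1 = 2)
c(P, m) = 5 + 2*√22 (c(P, m) = 5 + √(-26 + 114) = 5 + √88 = 5 + 2*√22)
t(16, v(21)) - c(h, K(5)) = (105 + 3*16) - (5 + 2*√22) = (105 + 48) + (-5 - 2*√22) = 153 + (-5 - 2*√22) = 148 - 2*√22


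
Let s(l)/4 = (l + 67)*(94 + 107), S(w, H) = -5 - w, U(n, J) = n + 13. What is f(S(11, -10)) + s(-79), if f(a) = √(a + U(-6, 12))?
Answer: -9648 + 3*I ≈ -9648.0 + 3.0*I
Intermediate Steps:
U(n, J) = 13 + n
f(a) = √(7 + a) (f(a) = √(a + (13 - 6)) = √(a + 7) = √(7 + a))
s(l) = 53868 + 804*l (s(l) = 4*((l + 67)*(94 + 107)) = 4*((67 + l)*201) = 4*(13467 + 201*l) = 53868 + 804*l)
f(S(11, -10)) + s(-79) = √(7 + (-5 - 1*11)) + (53868 + 804*(-79)) = √(7 + (-5 - 11)) + (53868 - 63516) = √(7 - 16) - 9648 = √(-9) - 9648 = 3*I - 9648 = -9648 + 3*I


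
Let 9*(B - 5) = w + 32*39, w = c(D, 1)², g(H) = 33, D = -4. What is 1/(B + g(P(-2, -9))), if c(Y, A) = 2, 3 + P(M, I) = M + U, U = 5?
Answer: 9/1594 ≈ 0.0056462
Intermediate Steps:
P(M, I) = 2 + M (P(M, I) = -3 + (M + 5) = -3 + (5 + M) = 2 + M)
w = 4 (w = 2² = 4)
B = 1297/9 (B = 5 + (4 + 32*39)/9 = 5 + (4 + 1248)/9 = 5 + (⅑)*1252 = 5 + 1252/9 = 1297/9 ≈ 144.11)
1/(B + g(P(-2, -9))) = 1/(1297/9 + 33) = 1/(1594/9) = 9/1594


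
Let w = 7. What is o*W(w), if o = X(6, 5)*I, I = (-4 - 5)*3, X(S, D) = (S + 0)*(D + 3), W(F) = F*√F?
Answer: -9072*√7 ≈ -24002.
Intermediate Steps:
W(F) = F^(3/2)
X(S, D) = S*(3 + D)
I = -27 (I = -9*3 = -27)
o = -1296 (o = (6*(3 + 5))*(-27) = (6*8)*(-27) = 48*(-27) = -1296)
o*W(w) = -9072*√7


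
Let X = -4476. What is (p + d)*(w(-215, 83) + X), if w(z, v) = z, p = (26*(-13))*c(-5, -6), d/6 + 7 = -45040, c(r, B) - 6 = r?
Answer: 1269478420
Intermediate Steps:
c(r, B) = 6 + r
d = -270282 (d = -42 + 6*(-45040) = -42 - 270240 = -270282)
p = -338 (p = (26*(-13))*(6 - 5) = -338*1 = -338)
(p + d)*(w(-215, 83) + X) = (-338 - 270282)*(-215 - 4476) = -270620*(-4691) = 1269478420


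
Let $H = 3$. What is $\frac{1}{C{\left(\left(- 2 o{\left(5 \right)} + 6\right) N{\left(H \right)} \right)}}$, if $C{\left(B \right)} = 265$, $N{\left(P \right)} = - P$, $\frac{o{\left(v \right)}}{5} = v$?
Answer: $\frac{1}{265} \approx 0.0037736$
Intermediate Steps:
$o{\left(v \right)} = 5 v$
$\frac{1}{C{\left(\left(- 2 o{\left(5 \right)} + 6\right) N{\left(H \right)} \right)}} = \frac{1}{265}$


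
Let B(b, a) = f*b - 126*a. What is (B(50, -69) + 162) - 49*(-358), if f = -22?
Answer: 25298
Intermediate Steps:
B(b, a) = -126*a - 22*b (B(b, a) = -22*b - 126*a = -126*a - 22*b)
(B(50, -69) + 162) - 49*(-358) = ((-126*(-69) - 22*50) + 162) - 49*(-358) = ((8694 - 1100) + 162) + 17542 = (7594 + 162) + 17542 = 7756 + 17542 = 25298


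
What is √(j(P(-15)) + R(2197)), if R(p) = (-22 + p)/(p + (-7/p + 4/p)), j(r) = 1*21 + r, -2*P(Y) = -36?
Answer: 3*√103520995789406/4826806 ≈ 6.3238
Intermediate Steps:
P(Y) = 18 (P(Y) = -½*(-36) = 18)
j(r) = 21 + r
R(p) = (-22 + p)/(p - 3/p)
√(j(P(-15)) + R(2197)) = √((21 + 18) + 2197*(-22 + 2197)/(-3 + 2197²)) = √(39 + 2197*2175/(-3 + 4826809)) = √(39 + 2197*2175/4826806) = √(39 + 2197*(1/4826806)*2175) = √(39 + 4778475/4826806) = √(193023909/4826806) = 3*√103520995789406/4826806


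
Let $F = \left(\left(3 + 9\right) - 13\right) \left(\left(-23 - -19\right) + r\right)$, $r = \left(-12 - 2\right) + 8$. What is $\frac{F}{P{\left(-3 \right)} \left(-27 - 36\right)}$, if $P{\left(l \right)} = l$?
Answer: $\frac{10}{189} \approx 0.05291$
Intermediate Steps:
$r = -6$ ($r = -14 + 8 = -6$)
$F = 10$ ($F = \left(\left(3 + 9\right) - 13\right) \left(\left(-23 - -19\right) - 6\right) = \left(12 - 13\right) \left(\left(-23 + 19\right) - 6\right) = - (-4 - 6) = \left(-1\right) \left(-10\right) = 10$)
$\frac{F}{P{\left(-3 \right)} \left(-27 - 36\right)} = \frac{10}{\left(-3\right) \left(-27 - 36\right)} = \frac{10}{\left(-3\right) \left(-63\right)} = \frac{10}{189}$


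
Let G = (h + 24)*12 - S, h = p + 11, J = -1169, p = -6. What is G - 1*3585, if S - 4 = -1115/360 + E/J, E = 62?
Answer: -272523337/84168 ≈ -3237.9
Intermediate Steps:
h = 5 (h = -6 + 11 = 5)
S = 71521/84168 (S = 4 + (-1115/360 + 62/(-1169)) = 4 + (-1115*1/360 + 62*(-1/1169)) = 4 + (-223/72 - 62/1169) = 4 - 265151/84168 = 71521/84168 ≈ 0.84974)
G = 29218943/84168 (G = (5 + 24)*12 - 1*71521/84168 = 29*12 - 71521/84168 = 348 - 71521/84168 = 29218943/84168 ≈ 347.15)
G - 1*3585 = 29218943/84168 - 1*3585 = 29218943/84168 - 3585 = -272523337/84168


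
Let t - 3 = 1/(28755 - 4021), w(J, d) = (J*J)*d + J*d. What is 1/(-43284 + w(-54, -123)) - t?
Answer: -7333303166/2444399385 ≈ -3.0000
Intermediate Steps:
w(J, d) = J*d + d*J² (w(J, d) = J²*d + J*d = d*J² + J*d = J*d + d*J²)
t = 74203/24734 (t = 3 + 1/(28755 - 4021) = 3 + 1/24734 = 74203/24734 ≈ 3.0000)
1/(-43284 + w(-54, -123)) - t = 1/(-43284 - 54*(-123)*(1 - 54)) - 1*74203/24734 = 1/(-43284 - 54*(-123)*(-53)) - 74203/24734 = 1/(-43284 - 352026) - 74203/24734 = 1/(-395310) - 74203/24734 = -1/395310 - 74203/24734 = -7333303166/2444399385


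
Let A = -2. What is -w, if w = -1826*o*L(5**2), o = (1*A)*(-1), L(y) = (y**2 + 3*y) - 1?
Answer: 2552748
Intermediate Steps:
L(y) = -1 + y**2 + 3*y
o = 2 (o = (1*(-2))*(-1) = -2*(-1) = 2)
w = -2552748 (w = -3652*(-1 + (5**2)**2 + 3*5**2) = -3652*(-1 + 25**2 + 3*25) = -3652*(-1 + 625 + 75) = -3652*699 = -1826*1398 = -2552748)
-w = -1*(-2552748) = 2552748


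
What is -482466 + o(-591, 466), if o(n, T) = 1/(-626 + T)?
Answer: -77194561/160 ≈ -4.8247e+5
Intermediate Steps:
-482466 + o(-591, 466) = -482466 + 1/(-626 + 466) = -482466 + 1/(-160) = -482466 - 1/160 = -77194561/160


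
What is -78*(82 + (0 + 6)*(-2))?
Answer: -5460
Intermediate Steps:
-78*(82 + (0 + 6)*(-2)) = -78*(82 + 6*(-2)) = -78*(82 - 12) = -78*70 = -5460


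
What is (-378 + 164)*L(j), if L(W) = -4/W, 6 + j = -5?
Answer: -856/11 ≈ -77.818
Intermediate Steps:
j = -11 (j = -6 - 5 = -11)
(-378 + 164)*L(j) = (-378 + 164)*(-4/(-11)) = -(-856)*(-1)/11 = -214*4/11 = -856/11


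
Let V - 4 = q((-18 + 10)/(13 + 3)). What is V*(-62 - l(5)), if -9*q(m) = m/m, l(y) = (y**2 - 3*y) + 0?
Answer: -280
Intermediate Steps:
l(y) = y**2 - 3*y
q(m) = -1/9 (q(m) = -m/(9*m) = -1/9*1 = -1/9)
V = 35/9 (V = 4 - 1/9 = 35/9 ≈ 3.8889)
V*(-62 - l(5)) = 35*(-62 - 5*(-3 + 5))/9 = 35*(-62 - 5*2)/9 = 35*(-62 - 1*10)/9 = 35*(-62 - 10)/9 = (35/9)*(-72) = -280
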